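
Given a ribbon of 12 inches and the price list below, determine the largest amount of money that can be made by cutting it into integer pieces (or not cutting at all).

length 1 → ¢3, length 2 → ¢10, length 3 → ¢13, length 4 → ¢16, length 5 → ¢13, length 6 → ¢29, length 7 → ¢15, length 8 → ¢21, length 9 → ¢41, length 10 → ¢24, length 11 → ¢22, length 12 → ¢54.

60

Build best[k] bottom-up: best[k] = max over allowed piece i of (p[i] + best[k−i]).
best[1] = 3
best[2] = 10
best[3] = 13  (first piece 1, then best[2]=10)
best[4] = 20  (first piece 2, then best[2]=10)
best[5] = 23  (first piece 1, then best[4]=20)
best[6] = 30  (first piece 2, then best[4]=20)
best[7] = 33  (first piece 1, then best[6]=30)
best[8] = 40  (first piece 2, then best[6]=30)
best[9] = 43  (first piece 1, then best[8]=40)
best[10] = 50  (first piece 2, then best[8]=40)
best[11] = 53  (first piece 1, then best[10]=50)
best[12] = 60  (first piece 2, then best[10]=50)
One optimal cutting: 2 + 2 + 2 + 2 + 2 + 2 → ¢10 + ¢10 + ¢10 + ¢10 + ¢10 + ¢10 = ¢60.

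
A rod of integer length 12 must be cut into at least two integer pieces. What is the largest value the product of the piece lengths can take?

Define f[k] = max over 1≤i<k of i · max(k−i, f[k−i]); the inner max lets the remainder stay uncut if that's better.
f[2] = 1·max(1,0) = 1·1 = 1
f[3] = 1·max(2,1) = 1·2 = 2
f[4] = 2·max(2,1) = 2·2 = 4
f[5] = 2·max(3,2) = 2·3 = 6
f[6] = 3·max(3,2) = 3·3 = 9
f[7] = 2·max(5,6) = 2·6 = 12
f[8] = 2·max(6,9) = 2·9 = 18
f[9] = 3·max(6,9) = 3·9 = 27
f[10] = 2·max(8,18) = 2·18 = 36
f[11] = 2·max(9,27) = 2·27 = 54
f[12] = 3·max(9,27) = 3·27 = 81
One optimal split: 3 + 3 + 3 + 3; product 3·3·3·3 = 81.

81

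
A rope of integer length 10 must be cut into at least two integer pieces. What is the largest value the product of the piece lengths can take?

36

Define prod[k] = max over 1≤i<k of i · max(k−i, prod[k−i]); the inner max lets the remainder stay uncut if that's better.
prod[2] = 1·max(1,0) = 1·1 = 1
prod[3] = 1·max(2,1) = 1·2 = 2
prod[4] = 2·max(2,1) = 2·2 = 4
prod[5] = 2·max(3,2) = 2·3 = 6
prod[6] = 3·max(3,2) = 3·3 = 9
prod[7] = 2·max(5,6) = 2·6 = 12
prod[8] = 2·max(6,9) = 2·9 = 18
prod[9] = 3·max(6,9) = 3·9 = 27
prod[10] = 2·max(8,18) = 2·18 = 36
One optimal split: 3 + 3 + 2 + 2; product 3·3·2·2 = 36.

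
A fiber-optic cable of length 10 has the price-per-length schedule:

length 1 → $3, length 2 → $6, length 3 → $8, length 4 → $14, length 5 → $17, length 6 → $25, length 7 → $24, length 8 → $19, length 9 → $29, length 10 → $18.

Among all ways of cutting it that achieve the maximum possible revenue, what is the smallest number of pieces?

2

Consider every possible first cut. r[k] is the best of p[i]+r[k−i] over all sellable i≤k.
r[1] = 3
r[2] = max(3+3, 6+0) = 6
r[3] = max(3+6, 6+3, 8+0) = 9
r[4] = max(3+9, 6+6, 8+3, 14+0) = 14
r[5] = max(3+14, 6+9, 8+6, 14+3, 17+0) = 17
r[6] = max(3+17, 6+14, 8+9, 14+6, 17+3, 25+0) = 25
r[7] = max(3+25, 6+17, 8+14, …, 25+3, 24+0) = 28
r[8] = max(3+28, 6+25, 8+17, …, 24+3, 19+0) = 31
r[9] = max(3+31, 6+28, 8+25, …, 19+3, 29+0) = 34
r[10] = max(3+34, 6+31, 8+28, …, 29+3, 18+0) = 39
Maximum revenue is $39.
Now minimize piece count subject to staying optimal: for each k, pieces[k] = 1 + min over i with p[i]+r[k−i]=r[k] of pieces[k−i].
pieces[7] = 2
pieces[8] = 2
pieces[9] = 3
pieces[10] = 2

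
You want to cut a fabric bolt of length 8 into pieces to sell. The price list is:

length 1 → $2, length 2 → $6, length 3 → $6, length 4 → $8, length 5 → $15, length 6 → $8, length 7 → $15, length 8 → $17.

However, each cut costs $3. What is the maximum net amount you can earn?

Let v[k] be the best obtainable value from length k. For each k, try every first piece i and keep the best of price[i] + v[k−i] minus the 3 cut fee when i<k.
v[1] = 2
v[2] = 6
v[3] = 6
v[4] = 9  (first piece 2, then v[2]=6)
v[5] = 15
v[6] = 14  (first piece 1, then v[5]=15)
v[7] = 18  (first piece 2, then v[5]=15)
v[8] = 18  (first piece 3, then v[5]=15)
One optimal plan: pieces 5 + 3 (1 cut) → $21 − $3 = $18.

18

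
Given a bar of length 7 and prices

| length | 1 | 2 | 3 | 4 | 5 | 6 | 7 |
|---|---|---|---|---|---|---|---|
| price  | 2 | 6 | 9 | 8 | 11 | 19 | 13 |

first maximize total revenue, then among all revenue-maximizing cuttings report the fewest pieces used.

Let r[k] be the best obtainable value from length k. For each k, try every first piece i and keep the best of price[i] + r[k−i].
r[1] = 2
r[2] = 6
r[3] = 9
r[4] = 12  (first piece 2, then r[2]=6)
r[5] = 15  (first piece 2, then r[3]=9)
r[6] = 19
r[7] = 21  (first piece 1, then r[6]=19)
Maximum revenue is 21.
Now minimize piece count subject to staying optimal: for each k, pieces[k] = 1 + min over i with p[i]+r[k−i]=r[k] of pieces[k−i].
pieces[4] = 2
pieces[5] = 2
pieces[6] = 1
pieces[7] = 2

2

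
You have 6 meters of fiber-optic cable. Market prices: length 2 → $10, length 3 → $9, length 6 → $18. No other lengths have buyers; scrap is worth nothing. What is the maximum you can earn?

30

Consider every possible first cut. f[k] is the best of p[i]+f[k−i] over all sellable i≤k.
f[1] = 0
f[2] = 10
f[3] = 10
f[4] = 20  (first piece 2, then f[2]=10)
f[5] = 20
f[6] = 30  (first piece 2, then f[4]=20)
One optimal cutting: 2 + 2 + 2 → $30.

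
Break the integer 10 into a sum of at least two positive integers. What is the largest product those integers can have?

36

Let f[k] be the best product for length k (with at least one cut). For each first piece i, the rest contributes max(k−i, f[k−i]).
f[2] = 1×max(1,0) = 1×1 = 1
f[3] = 1×max(2,1) = 1×2 = 2
f[4] = 2×max(2,1) = 2×2 = 4
f[5] = 2×max(3,2) = 2×3 = 6
f[6] = 3×max(3,2) = 3×3 = 9
f[7] = 2×max(5,6) = 2×6 = 12
f[8] = 2×max(6,9) = 2×9 = 18
f[9] = 3×max(6,9) = 3×9 = 27
f[10] = 2×max(8,18) = 2×18 = 36
One optimal split: 3 + 3 + 2 + 2; product 3×3×2×2 = 36.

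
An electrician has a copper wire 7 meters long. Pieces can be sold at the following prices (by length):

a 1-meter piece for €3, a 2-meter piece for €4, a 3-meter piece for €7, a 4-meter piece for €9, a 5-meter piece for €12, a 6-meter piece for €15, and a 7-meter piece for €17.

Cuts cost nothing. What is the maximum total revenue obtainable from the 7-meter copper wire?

21

Consider every possible first cut. r[k] is the best of p[i]+r[k−i] over all sellable i≤k.
r[1] = 3
r[2] = 6  (first piece 1, then r[1]=3)
r[3] = 9  (first piece 1, then r[2]=6)
r[4] = 12  (first piece 1, then r[3]=9)
r[5] = 15  (first piece 1, then r[4]=12)
r[6] = 18  (first piece 1, then r[5]=15)
r[7] = 21  (first piece 1, then r[6]=18)
One optimal cutting: 1 + 1 + 1 + 1 + 1 + 1 + 1 → €3 + €3 + €3 + €3 + €3 + €3 + €3 = €21.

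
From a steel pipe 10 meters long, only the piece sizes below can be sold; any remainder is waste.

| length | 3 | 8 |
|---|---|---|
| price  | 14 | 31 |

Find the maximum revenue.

42

Build r[k] bottom-up: r[k] = max over allowed piece i of (p[i] + r[k−i]).
r[1] = 0
r[2] = 0
r[3] = 14
r[4] = 14
r[5] = 14
r[6] = 28  (first piece 3, then r[3]=14)
r[7] = 28
r[8] = 31
r[9] = 42  (first piece 3, then r[6]=28)
r[10] = 42
One optimal cutting: pieces 3 + 3 + 3 with 1 meter of scrap → $42.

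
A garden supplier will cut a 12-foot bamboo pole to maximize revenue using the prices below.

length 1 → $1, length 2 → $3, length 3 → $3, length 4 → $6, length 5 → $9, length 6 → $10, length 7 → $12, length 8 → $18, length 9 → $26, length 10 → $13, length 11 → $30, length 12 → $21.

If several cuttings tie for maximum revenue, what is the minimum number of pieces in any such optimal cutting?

Let r[k] be the best obtainable value from length k. For each k, try every first piece i and keep the best of price[i] + r[k−i].
r[1] = 1
r[2] = max(1+1, 3+0) = 3
r[3] = max(1+3, 3+1, 3+0) = 4
r[4] = max(1+4, 3+3, 3+1, 6+0) = 6
r[5] = max(1+6, 3+4, 3+3, 6+1, 9+0) = 9
r[6] = max(1+9, 3+6, 3+4, 6+3, 9+1, 10+0) = 10
r[7] = max(1+10, 3+9, 3+6, …, 10+1, 12+0) = 12
r[8] = max(1+12, 3+10, 3+9, …, 12+1, 18+0) = 18
r[9] = max(1+18, 3+12, 3+10, …, 18+1, 26+0) = 26
r[10] = max(1+26, 3+18, 3+12, …, 26+1, 13+0) = 27
r[11] = max(1+27, 3+26, 3+18, …, 13+1, 30+0) = 30
r[12] = max(1+30, 3+27, 3+26, …, 30+1, 21+0) = 31
Maximum revenue is $31.
Now minimize piece count subject to staying optimal: for each k, pieces[k] = 1 + min over i with p[i]+r[k−i]=r[k] of pieces[k−i].
pieces[9] = 1
pieces[10] = 2
pieces[11] = 1
pieces[12] = 2

2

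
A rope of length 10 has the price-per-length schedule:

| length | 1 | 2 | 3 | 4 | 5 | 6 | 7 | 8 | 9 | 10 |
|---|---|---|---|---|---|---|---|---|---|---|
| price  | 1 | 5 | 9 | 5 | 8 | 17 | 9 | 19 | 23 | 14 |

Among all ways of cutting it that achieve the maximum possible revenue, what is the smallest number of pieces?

4

Build r[k] bottom-up: r[k] = max over allowed piece i of (p[i] + r[k−i]).
r[1] = 1
r[2] = 5
r[3] = 9
r[4] = 10  (first piece 1, then r[3]=9)
r[5] = 14  (first piece 2, then r[3]=9)
r[6] = 18  (first piece 3, then r[3]=9)
r[7] = 19  (first piece 1, then r[6]=18)
r[8] = 23  (first piece 2, then r[6]=18)
r[9] = 27  (first piece 3, then r[6]=18)
r[10] = 28  (first piece 1, then r[9]=27)
Maximum revenue is $28.
Now minimize piece count subject to staying optimal: for each k, pieces[k] = 1 + min over i with p[i]+r[k−i]=r[k] of pieces[k−i].
pieces[7] = 3
pieces[8] = 3
pieces[9] = 3
pieces[10] = 4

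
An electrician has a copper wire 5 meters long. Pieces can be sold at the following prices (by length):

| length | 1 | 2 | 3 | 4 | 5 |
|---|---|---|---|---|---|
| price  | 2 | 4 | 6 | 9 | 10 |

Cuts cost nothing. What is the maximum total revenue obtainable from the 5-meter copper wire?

11

Consider every possible first cut. best[k] is the best of p[i]+best[k−i] over all sellable i≤k.
best[1] = 2
best[2] = max(2+2, 4+0) = 4
best[3] = max(2+4, 4+2, 6+0) = 6
best[4] = max(2+6, 4+4, 6+2, 9+0) = 9
best[5] = max(2+9, 4+6, 6+4, 9+2, 10+0) = 11
One optimal cutting: 4 + 1 → €9 + €2 = €11.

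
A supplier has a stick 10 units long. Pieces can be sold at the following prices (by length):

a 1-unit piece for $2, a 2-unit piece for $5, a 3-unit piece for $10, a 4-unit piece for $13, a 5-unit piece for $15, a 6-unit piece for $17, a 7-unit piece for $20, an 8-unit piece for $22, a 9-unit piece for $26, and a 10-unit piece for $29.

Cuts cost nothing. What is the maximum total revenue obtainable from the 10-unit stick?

Build R[k] bottom-up: R[k] = max over allowed piece i of (p[i] + R[k−i]).
R[1] = 2
R[2] = max(2+2, 5+0) = 5
R[3] = max(2+5, 5+2, 10+0) = 10
R[4] = max(2+10, 5+5, 10+2, 13+0) = 13
R[5] = max(2+13, 5+10, 10+5, 13+2, 15+0) = 15
R[6] = max(2+15, 5+13, 10+10, 13+5, 15+2, 17+0) = 20
R[7] = max(2+20, 5+15, 10+13, …, 17+2, 20+0) = 23
R[8] = max(2+23, 5+20, 10+15, …, 20+2, 22+0) = 26
R[9] = max(2+26, 5+23, 10+20, …, 22+2, 26+0) = 30
R[10] = max(2+30, 5+26, 10+23, …, 26+2, 29+0) = 33
One optimal cutting: 4 + 3 + 3 → $13 + $10 + $10 = $33.

33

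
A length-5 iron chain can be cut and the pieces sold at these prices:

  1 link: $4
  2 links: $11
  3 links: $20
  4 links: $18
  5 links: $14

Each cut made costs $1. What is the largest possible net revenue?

30

Consider every possible first cut. net[k] is the best of p[i]+net[k−i] over all sellable i≤k, charging 1 whenever i<k.
net[1] = 4
net[2] = max(4+4-1, 11+0) = 11
net[3] = max(4+11-1, 11+4-1, 20+0) = 20
net[4] = max(4+20-1, 11+11-1, 20+4-1, 18+0) = 23
net[5] = max(4+23-1, 11+20-1, 20+11-1, 18+4-1, 14+0) = 30
One optimal plan: pieces 3 + 2 (1 cut) → $31 − $1 = $30.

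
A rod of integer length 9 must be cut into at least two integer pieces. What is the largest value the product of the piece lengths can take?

27

Fill g[k] for k=2..9: at each k try every first piece i and multiply by the better of (k−i) uncut or g[k−i].
g[2] = 1·max(1,0) = 1·1 = 1
g[3] = 1·max(2,1) = 1·2 = 2
g[4] = 2·max(2,1) = 2·2 = 4
g[5] = 2·max(3,2) = 2·3 = 6
g[6] = 3·max(3,2) = 3·3 = 9
g[7] = 2·max(5,6) = 2·6 = 12
g[8] = 2·max(6,9) = 2·9 = 18
g[9] = 3·max(6,9) = 3·9 = 27
One optimal split: 3 + 3 + 3; product 3·3·3 = 27.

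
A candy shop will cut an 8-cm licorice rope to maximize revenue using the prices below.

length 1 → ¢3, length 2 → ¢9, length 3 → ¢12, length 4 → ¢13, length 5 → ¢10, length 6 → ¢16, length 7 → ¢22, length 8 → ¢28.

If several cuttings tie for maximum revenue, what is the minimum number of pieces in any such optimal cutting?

Let r[k] be the best obtainable value from length k. For each k, try every first piece i and keep the best of price[i] + r[k−i].
r[1] = 3
r[2] = 9
r[3] = 12  (first piece 1, then r[2]=9)
r[4] = 18  (first piece 2, then r[2]=9)
r[5] = 21  (first piece 1, then r[4]=18)
r[6] = 27  (first piece 2, then r[4]=18)
r[7] = 30  (first piece 1, then r[6]=27)
r[8] = 36  (first piece 2, then r[6]=27)
Maximum revenue is ¢36.
Now minimize piece count subject to staying optimal: for each k, pieces[k] = 1 + min over i with p[i]+r[k−i]=r[k] of pieces[k−i].
pieces[5] = 2
pieces[6] = 3
pieces[7] = 3
pieces[8] = 4

4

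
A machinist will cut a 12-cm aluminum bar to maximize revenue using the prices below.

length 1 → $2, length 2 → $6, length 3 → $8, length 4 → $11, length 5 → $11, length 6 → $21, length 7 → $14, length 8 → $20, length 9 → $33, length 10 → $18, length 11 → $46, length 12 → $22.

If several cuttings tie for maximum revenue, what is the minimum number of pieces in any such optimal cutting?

2

Let r[k] be the best obtainable value from length k. For each k, try every first piece i and keep the best of price[i] + r[k−i].
r[1] = 2
r[2] = 6
r[3] = 8  (first piece 1, then r[2]=6)
r[4] = 12  (first piece 2, then r[2]=6)
r[5] = 14  (first piece 1, then r[4]=12)
r[6] = 21
r[7] = 23  (first piece 1, then r[6]=21)
r[8] = 27  (first piece 2, then r[6]=21)
r[9] = 33
r[10] = 35  (first piece 1, then r[9]=33)
r[11] = 46
r[12] = 48  (first piece 1, then r[11]=46)
Maximum revenue is $48.
Now minimize piece count subject to staying optimal: for each k, pieces[k] = 1 + min over i with p[i]+r[k−i]=r[k] of pieces[k−i].
pieces[9] = 1
pieces[10] = 2
pieces[11] = 1
pieces[12] = 2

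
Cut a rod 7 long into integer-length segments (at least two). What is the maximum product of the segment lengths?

12

Fill g[k] for k=2..7: at each k try every first piece i and multiply by the better of (k−i) uncut or g[k−i].
g[2] = 1·max(1,0) = 1·1 = 1
g[3] = max(1·2, 2·1) = 2
g[4] = max(1·3, 2·2, 3·1) = 4
g[5] = max(1·4, 2·3, 3·2, 4·1) = 6
g[6] = max(1·6, 2·4, 3·3, 4·2, 5·1) = 9
g[7] = max(1·9, 2·6, 3·4, 4·3, 5·2, 6·1) = 12
One optimal split: 3 + 2 + 2; product 3·2·2 = 12.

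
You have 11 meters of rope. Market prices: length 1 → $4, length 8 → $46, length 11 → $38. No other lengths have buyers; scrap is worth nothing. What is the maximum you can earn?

Build r[k] bottom-up: r[k] = max over allowed piece i of (p[i] + r[k−i]).
r[1] = 4
r[2] = 8  (first piece 1, then r[1]=4)
r[3] = 12  (first piece 1, then r[2]=8)
r[4] = 16  (first piece 1, then r[3]=12)
r[5] = 20  (first piece 1, then r[4]=16)
r[6] = 24  (first piece 1, then r[5]=20)
r[7] = 28  (first piece 1, then r[6]=24)
r[8] = max(4+28, 46+0) = 46
r[9] = max(4+46, 46+4) = 50
r[10] = max(4+50, 46+8) = 54
r[11] = max(4+54, 46+12, 38+0) = 58
One optimal cutting: 8 + 1 + 1 + 1 → $58.

58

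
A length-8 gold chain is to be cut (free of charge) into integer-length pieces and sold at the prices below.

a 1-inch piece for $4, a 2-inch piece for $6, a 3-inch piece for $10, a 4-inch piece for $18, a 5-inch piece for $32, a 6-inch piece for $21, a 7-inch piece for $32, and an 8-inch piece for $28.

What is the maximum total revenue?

44

Consider every possible first cut. v[k] is the best of p[i]+v[k−i] over all sellable i≤k.
v[1] = 4
v[2] = max(4+4, 6+0) = 8
v[3] = max(4+8, 6+4, 10+0) = 12
v[4] = max(4+12, 6+8, 10+4, 18+0) = 18
v[5] = max(4+18, 6+12, 10+8, 18+4, 32+0) = 32
v[6] = max(4+32, 6+18, 10+12, 18+8, 32+4, 21+0) = 36
v[7] = max(4+36, 6+32, 10+18, …, 21+4, 32+0) = 40
v[8] = max(4+40, 6+36, 10+32, …, 32+4, 28+0) = 44
One optimal cutting: 5 + 1 + 1 + 1 → $32 + $4 + $4 + $4 = $44.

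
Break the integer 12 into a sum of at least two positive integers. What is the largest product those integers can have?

Fill g[k] for k=2..12: at each k try every first piece i and multiply by the better of (k−i) uncut or g[k−i].
g[2] = 1×max(1,0) = 1×1 = 1
g[3] = 1×max(2,1) = 1×2 = 2
g[4] = 2×max(2,1) = 2×2 = 4
g[5] = 2×max(3,2) = 2×3 = 6
g[6] = 3×max(3,2) = 3×3 = 9
g[7] = 2×max(5,6) = 2×6 = 12
g[8] = 2×max(6,9) = 2×9 = 18
g[9] = 3×max(6,9) = 3×9 = 27
g[10] = 2×max(8,18) = 2×18 = 36
g[11] = 2×max(9,27) = 2×27 = 54
g[12] = 3×max(9,27) = 3×27 = 81
One optimal split: 3 + 3 + 3 + 3; product 3×3×3×3 = 81.

81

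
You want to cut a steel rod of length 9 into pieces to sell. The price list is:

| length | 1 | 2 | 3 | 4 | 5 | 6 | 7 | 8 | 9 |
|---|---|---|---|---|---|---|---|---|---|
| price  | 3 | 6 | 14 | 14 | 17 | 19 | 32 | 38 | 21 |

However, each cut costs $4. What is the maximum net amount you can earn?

Consider every possible first cut. r[k] is the best of p[i]+r[k−i] over all sellable i≤k, charging 4 whenever i<k.
r[1] = 3
r[2] = max(3+3-4, 6+0) = 6
r[3] = max(3+6-4, 6+3-4, 14+0) = 14
r[4] = max(3+14-4, 6+6-4, 14+3-4, 14+0) = 14
r[5] = max(3+14-4, 6+14-4, 14+6-4, 14+3-4, 17+0) = 17
r[6] = max(3+17-4, 6+14-4, 14+14-4, 14+6-4, 17+3-4, 19+0) = 24
r[7] = max(3+24-4, 6+17-4, 14+14-4, …, 19+3-4, 32+0) = 32
r[8] = max(3+32-4, 6+24-4, 14+17-4, …, 32+3-4, 38+0) = 38
r[9] = max(3+38-4, 6+32-4, 14+24-4, …, 38+3-4, 21+0) = 37
One optimal plan: pieces 8 + 1 (1 cut) → $41 − $4 = $37.

37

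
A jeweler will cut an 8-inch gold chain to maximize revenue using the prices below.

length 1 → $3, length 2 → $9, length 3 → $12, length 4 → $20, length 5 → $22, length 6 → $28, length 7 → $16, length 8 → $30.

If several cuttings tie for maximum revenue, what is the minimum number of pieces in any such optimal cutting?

Consider every possible first cut. r[k] is the best of p[i]+r[k−i] over all sellable i≤k.
r[1] = 3
r[2] = max(3+3, 9+0) = 9
r[3] = max(3+9, 9+3, 12+0) = 12
r[4] = max(3+12, 9+9, 12+3, 20+0) = 20
r[5] = max(3+20, 9+12, 12+9, 20+3, 22+0) = 23
r[6] = max(3+23, 9+20, 12+12, 20+9, 22+3, 28+0) = 29
r[7] = max(3+29, 9+23, 12+20, …, 28+3, 16+0) = 32
r[8] = max(3+32, 9+29, 12+23, …, 16+3, 30+0) = 40
Maximum revenue is $40.
Now minimize piece count subject to staying optimal: for each k, pieces[k] = 1 + min over i with p[i]+r[k−i]=r[k] of pieces[k−i].
pieces[5] = 2
pieces[6] = 2
pieces[7] = 2
pieces[8] = 2

2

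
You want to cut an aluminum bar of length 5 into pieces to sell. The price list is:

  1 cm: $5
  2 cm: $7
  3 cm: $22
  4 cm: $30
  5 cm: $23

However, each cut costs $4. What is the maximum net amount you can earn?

31

Build r[k] bottom-up: r[k] = max over allowed piece i of (p[i] + r[k−i]) − 4 per cut.
r[1] = 5
r[2] = max(5+5-4, 7+0) = 7
r[3] = max(5+7-4, 7+5-4, 22+0) = 22
r[4] = max(5+22-4, 7+7-4, 22+5-4, 30+0) = 30
r[5] = max(5+30-4, 7+22-4, 22+7-4, 30+5-4, 23+0) = 31
One optimal plan: pieces 4 + 1 (1 cut) → $35 − $4 = $31.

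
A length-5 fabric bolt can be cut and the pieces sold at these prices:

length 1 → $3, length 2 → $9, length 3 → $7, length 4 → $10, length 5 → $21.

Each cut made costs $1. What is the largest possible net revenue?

21

Let v[k] be the best obtainable value from length k. For each k, try every first piece i and keep the best of price[i] + v[k−i] minus the 1 cut fee when i<k.
v[1] = 3
v[2] = max(3+3-1, 9+0) = 9
v[3] = max(3+9-1, 9+3-1, 7+0) = 11
v[4] = max(3+11-1, 9+9-1, 7+3-1, 10+0) = 17
v[5] = max(3+17-1, 9+11-1, 7+9-1, 10+3-1, 21+0) = 21
Best is to make no cuts and sell whole for $21.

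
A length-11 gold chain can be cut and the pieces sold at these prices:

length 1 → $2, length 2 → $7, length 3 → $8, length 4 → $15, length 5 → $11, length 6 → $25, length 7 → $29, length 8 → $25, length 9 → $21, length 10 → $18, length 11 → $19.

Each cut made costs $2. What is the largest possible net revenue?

42

Consider every possible first cut. net[k] is the best of p[i]+net[k−i] over all sellable i≤k, charging 2 whenever i<k.
net[1] = 2
net[2] = 7
net[3] = 8
net[4] = 15
net[5] = 15  (first piece 1, then net[4]=15)
net[6] = 25
net[7] = 29
net[8] = 30  (first piece 2, then net[6]=25)
net[9] = 34  (first piece 2, then net[7]=29)
net[10] = 38  (first piece 4, then net[6]=25)
net[11] = 42  (first piece 4, then net[7]=29)
One optimal plan: pieces 7 + 4 (1 cut) → $44 − $2 = $42.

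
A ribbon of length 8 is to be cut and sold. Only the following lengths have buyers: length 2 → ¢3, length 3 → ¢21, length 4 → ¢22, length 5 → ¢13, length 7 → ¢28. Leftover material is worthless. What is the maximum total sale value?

45

Let f[k] be the best obtainable value from length k. For each k, try every first piece i and keep the best of price[i] + f[k−i].
f[1] = 0
f[2] = 3
f[3] = max(3+0, 21+0) = 21
f[4] = max(3+3, 21+0, 22+0) = 22
f[5] = max(3+21, 21+3, 22+0, 13+0) = 24
f[6] = max(3+22, 21+21, 22+3, 13+0) = 42
f[7] = max(3+24, 21+22, 22+21, 13+3, 28+0) = 43
f[8] = max(3+42, 21+24, 22+22, 13+21, 28+0) = 45
One optimal cutting: 3 + 3 + 2 → ¢45.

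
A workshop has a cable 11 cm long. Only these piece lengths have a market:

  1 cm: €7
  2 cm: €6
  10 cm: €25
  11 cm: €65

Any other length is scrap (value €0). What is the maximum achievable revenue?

77

Build f[k] bottom-up: f[k] = max over allowed piece i of (p[i] + f[k−i]).
f[1] = 7
f[2] = 14  (first piece 1, then f[1]=7)
f[3] = 21  (first piece 1, then f[2]=14)
f[4] = 28  (first piece 1, then f[3]=21)
f[5] = 35  (first piece 1, then f[4]=28)
f[6] = 42  (first piece 1, then f[5]=35)
f[7] = 49  (first piece 1, then f[6]=42)
f[8] = 56  (first piece 1, then f[7]=49)
f[9] = 63  (first piece 1, then f[8]=56)
f[10] = 70  (first piece 1, then f[9]=63)
f[11] = 77  (first piece 1, then f[10]=70)
One optimal cutting: 1 + 1 + 1 + 1 + 1 + 1 + 1 + 1 + 1 + 1 + 1 → €77.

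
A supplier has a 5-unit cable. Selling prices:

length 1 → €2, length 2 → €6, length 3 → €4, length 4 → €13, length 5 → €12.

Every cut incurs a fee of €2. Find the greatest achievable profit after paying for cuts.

Consider every possible first cut. net[k] is the best of p[i]+net[k−i] over all sellable i≤k, charging 2 whenever i<k.
net[1] = 2
net[2] = 6
net[3] = 6  (first piece 1, then net[2]=6)
net[4] = 13
net[5] = 13  (first piece 1, then net[4]=13)
One optimal plan: pieces 4 + 1 (1 cut) → €15 − €2 = €13.

13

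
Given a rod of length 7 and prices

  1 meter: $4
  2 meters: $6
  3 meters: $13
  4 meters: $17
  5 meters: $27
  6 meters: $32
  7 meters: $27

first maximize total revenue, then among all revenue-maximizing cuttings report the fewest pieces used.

2

Let r[k] be the best obtainable value from length k. For each k, try every first piece i and keep the best of price[i] + r[k−i].
r[1] = 4
r[2] = max(4+4, 6+0) = 8
r[3] = max(4+8, 6+4, 13+0) = 13
r[4] = max(4+13, 6+8, 13+4, 17+0) = 17
r[5] = max(4+17, 6+13, 13+8, 17+4, 27+0) = 27
r[6] = max(4+27, 6+17, 13+13, 17+8, 27+4, 32+0) = 32
r[7] = max(4+32, 6+27, 13+17, …, 32+4, 27+0) = 36
Maximum revenue is $36.
Now minimize piece count subject to staying optimal: for each k, pieces[k] = 1 + min over i with p[i]+r[k−i]=r[k] of pieces[k−i].
pieces[4] = 1
pieces[5] = 1
pieces[6] = 1
pieces[7] = 2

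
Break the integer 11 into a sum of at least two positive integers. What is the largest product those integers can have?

Fill m[k] for k=2..11: at each k try every first piece i and multiply by the better of (k−i) uncut or m[k−i].
m[2] = 1·max(1,0) = 1·1 = 1
m[3] = 1·max(2,1) = 1·2 = 2
m[4] = 2·max(2,1) = 2·2 = 4
m[5] = 2·max(3,2) = 2·3 = 6
m[6] = 3·max(3,2) = 3·3 = 9
m[7] = 2·max(5,6) = 2·6 = 12
m[8] = 2·max(6,9) = 2·9 = 18
m[9] = 3·max(6,9) = 3·9 = 27
m[10] = 2·max(8,18) = 2·18 = 36
m[11] = 2·max(9,27) = 2·27 = 54
One optimal split: 3 + 3 + 3 + 2; product 3·3·3·2 = 54.

54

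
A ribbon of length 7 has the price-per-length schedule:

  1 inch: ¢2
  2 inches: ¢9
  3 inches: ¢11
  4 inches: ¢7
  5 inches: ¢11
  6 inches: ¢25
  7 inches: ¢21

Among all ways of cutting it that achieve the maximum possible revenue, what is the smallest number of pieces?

3

Let r[k] be the best obtainable value from length k. For each k, try every first piece i and keep the best of price[i] + r[k−i].
r[1] = 2
r[2] = 9
r[3] = 11  (first piece 1, then r[2]=9)
r[4] = 18  (first piece 2, then r[2]=9)
r[5] = 20  (first piece 1, then r[4]=18)
r[6] = 27  (first piece 2, then r[4]=18)
r[7] = 29  (first piece 1, then r[6]=27)
Maximum revenue is ¢29.
Now minimize piece count subject to staying optimal: for each k, pieces[k] = 1 + min over i with p[i]+r[k−i]=r[k] of pieces[k−i].
pieces[4] = 2
pieces[5] = 2
pieces[6] = 3
pieces[7] = 3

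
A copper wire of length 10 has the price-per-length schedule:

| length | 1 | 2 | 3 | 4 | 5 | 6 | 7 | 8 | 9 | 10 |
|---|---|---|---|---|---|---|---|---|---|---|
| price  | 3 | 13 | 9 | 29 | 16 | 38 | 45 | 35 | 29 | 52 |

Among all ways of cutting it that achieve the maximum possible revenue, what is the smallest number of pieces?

Consider every possible first cut. r[k] is the best of p[i]+r[k−i] over all sellable i≤k.
r[1] = 3
r[2] = max(3+3, 13+0) = 13
r[3] = max(3+13, 13+3, 9+0) = 16
r[4] = max(3+16, 13+13, 9+3, 29+0) = 29
r[5] = max(3+29, 13+16, 9+13, 29+3, 16+0) = 32
r[6] = max(3+32, 13+29, 9+16, 29+13, 16+3, 38+0) = 42
r[7] = max(3+42, 13+32, 9+29, …, 38+3, 45+0) = 45
r[8] = max(3+45, 13+42, 9+32, …, 45+3, 35+0) = 58
r[9] = max(3+58, 13+45, 9+42, …, 35+3, 29+0) = 61
r[10] = max(3+61, 13+58, 9+45, …, 29+3, 52+0) = 71
Maximum revenue is €71.
Now minimize piece count subject to staying optimal: for each k, pieces[k] = 1 + min over i with p[i]+r[k−i]=r[k] of pieces[k−i].
pieces[7] = 1
pieces[8] = 2
pieces[9] = 3
pieces[10] = 3

3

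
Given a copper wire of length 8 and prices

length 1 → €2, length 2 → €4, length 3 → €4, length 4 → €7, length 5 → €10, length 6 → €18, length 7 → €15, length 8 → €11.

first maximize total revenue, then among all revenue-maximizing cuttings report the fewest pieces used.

Let r[k] be the best obtainable value from length k. For each k, try every first piece i and keep the best of price[i] + r[k−i].
r[1] = 2
r[2] = 4  (first piece 1, then r[1]=2)
r[3] = 6  (first piece 1, then r[2]=4)
r[4] = 8  (first piece 1, then r[3]=6)
r[5] = 10  (first piece 1, then r[4]=8)
r[6] = 18
r[7] = 20  (first piece 1, then r[6]=18)
r[8] = 22  (first piece 1, then r[7]=20)
Maximum revenue is €22.
Now minimize piece count subject to staying optimal: for each k, pieces[k] = 1 + min over i with p[i]+r[k−i]=r[k] of pieces[k−i].
pieces[5] = 1
pieces[6] = 1
pieces[7] = 2
pieces[8] = 2

2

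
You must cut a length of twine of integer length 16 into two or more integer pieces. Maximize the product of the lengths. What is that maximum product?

324

Define P[k] = max over 1≤i<k of i · max(k−i, P[k−i]); the inner max lets the remainder stay uncut if that's better.
P[2] = 1*max(1,0) = 1*1 = 1
P[3] = max(1*2, 2*1) = 2
P[4] = max(1*3, 2*2, 3*1) = 4
P[5] = max(1*4, 2*3, 3*2, 4*1) = 6
P[6] = max(1*6, 2*4, 3*3, 4*2, 5*1) = 9
P[7] = max(1*9, 2*6, 3*4, 4*3, 5*2, 6*1) = 12
P[8] = max(1*12, 2*9, 3*6, …, 6*2, 7*1) = 18
P[9] = max(1*18, 2*12, 3*9, …, 7*2, 8*1) = 27
P[10] = max(1*27, 2*18, 3*12, …, 8*2, 9*1) = 36
P[11] = max(1*36, 2*27, 3*18, …, 9*2, 10*1) = 54
P[12] = max(1*54, 2*36, 3*27, …, 10*2, 11*1) = 81
P[13] = max(1*81, 2*54, 3*36, …, 11*2, 12*1) = 108
P[14] = max(1*108, 2*81, 3*54, …, 12*2, 13*1) = 162
P[15] = max(1*162, 2*108, 3*81, …, 13*2, 14*1) = 243
P[16] = max(1*243, 2*162, 3*108, …, 14*2, 15*1) = 324
One optimal split: 3 + 3 + 3 + 3 + 2 + 2; product 3*3*3*3*2*2 = 324.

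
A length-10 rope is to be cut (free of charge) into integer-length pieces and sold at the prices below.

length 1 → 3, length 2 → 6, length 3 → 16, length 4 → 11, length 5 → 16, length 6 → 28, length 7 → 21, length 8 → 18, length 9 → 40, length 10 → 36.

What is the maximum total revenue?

Build r[k] bottom-up: r[k] = max over allowed piece i of (p[i] + r[k−i]).
r[1] = 3
r[2] = max(3+3, 6+0) = 6
r[3] = max(3+6, 6+3, 16+0) = 16
r[4] = max(3+16, 6+6, 16+3, 11+0) = 19
r[5] = max(3+19, 6+16, 16+6, 11+3, 16+0) = 22
r[6] = max(3+22, 6+19, 16+16, 11+6, 16+3, 28+0) = 32
r[7] = max(3+32, 6+22, 16+19, …, 28+3, 21+0) = 35
r[8] = max(3+35, 6+32, 16+22, …, 21+3, 18+0) = 38
r[9] = max(3+38, 6+35, 16+32, …, 18+3, 40+0) = 48
r[10] = max(3+48, 6+38, 16+35, …, 40+3, 36+0) = 51
One optimal cutting: 3 + 3 + 3 + 1 → 16 + 16 + 16 + 3 = 51.

51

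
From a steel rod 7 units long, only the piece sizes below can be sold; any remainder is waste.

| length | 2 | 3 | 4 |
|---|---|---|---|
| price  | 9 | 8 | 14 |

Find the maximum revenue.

27

Consider every possible first cut. f[k] is the best of p[i]+f[k−i] over all sellable i≤k.
f[1] = 0
f[2] = 9
f[3] = max(9+0, 8+0) = 9
f[4] = max(9+9, 8+0, 14+0) = 18
f[5] = max(9+9, 8+9, 14+0) = 18
f[6] = max(9+18, 8+9, 14+9) = 27
f[7] = max(9+18, 8+18, 14+9) = 27
One optimal cutting: pieces 2 + 2 + 2 with 1 unit of scrap → $27.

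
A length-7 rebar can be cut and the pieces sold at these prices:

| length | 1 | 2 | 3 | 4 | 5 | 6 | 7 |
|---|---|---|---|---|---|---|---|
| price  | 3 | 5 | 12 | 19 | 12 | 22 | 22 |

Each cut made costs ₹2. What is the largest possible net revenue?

29

Consider every possible first cut. net[k] is the best of p[i]+net[k−i] over all sellable i≤k, charging 2 whenever i<k.
net[1] = 3
net[2] = max(3+3-2, 5+0) = 5
net[3] = max(3+5-2, 5+3-2, 12+0) = 12
net[4] = max(3+12-2, 5+5-2, 12+3-2, 19+0) = 19
net[5] = max(3+19-2, 5+12-2, 12+5-2, 19+3-2, 12+0) = 20
net[6] = max(3+20-2, 5+19-2, 12+12-2, 19+5-2, 12+3-2, 22+0) = 22
net[7] = max(3+22-2, 5+20-2, 12+19-2, …, 22+3-2, 22+0) = 29
One optimal plan: pieces 4 + 3 (1 cut) → ₹31 − ₹2 = ₹29.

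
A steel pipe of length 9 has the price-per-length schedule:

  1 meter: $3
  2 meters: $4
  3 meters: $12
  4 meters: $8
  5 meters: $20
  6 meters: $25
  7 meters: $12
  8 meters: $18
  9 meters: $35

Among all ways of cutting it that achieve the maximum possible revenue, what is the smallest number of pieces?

Consider every possible first cut. r[k] is the best of p[i]+r[k−i] over all sellable i≤k.
r[1] = 3
r[2] = 6  (first piece 1, then r[1]=3)
r[3] = 12
r[4] = 15  (first piece 1, then r[3]=12)
r[5] = 20
r[6] = 25
r[7] = 28  (first piece 1, then r[6]=25)
r[8] = 32  (first piece 3, then r[5]=20)
r[9] = 37  (first piece 3, then r[6]=25)
Maximum revenue is $37.
Now minimize piece count subject to staying optimal: for each k, pieces[k] = 1 + min over i with p[i]+r[k−i]=r[k] of pieces[k−i].
pieces[6] = 1
pieces[7] = 2
pieces[8] = 2
pieces[9] = 2

2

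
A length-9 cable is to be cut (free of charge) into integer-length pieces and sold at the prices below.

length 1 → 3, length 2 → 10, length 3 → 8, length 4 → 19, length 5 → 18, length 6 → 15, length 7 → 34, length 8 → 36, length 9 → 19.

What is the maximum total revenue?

44

Consider every possible first cut. v[k] is the best of p[i]+v[k−i] over all sellable i≤k.
v[1] = 3
v[2] = max(3+3, 10+0) = 10
v[3] = max(3+10, 10+3, 8+0) = 13
v[4] = max(3+13, 10+10, 8+3, 19+0) = 20
v[5] = max(3+20, 10+13, 8+10, 19+3, 18+0) = 23
v[6] = max(3+23, 10+20, 8+13, 19+10, 18+3, 15+0) = 30
v[7] = max(3+30, 10+23, 8+20, …, 15+3, 34+0) = 34
v[8] = max(3+34, 10+30, 8+23, …, 34+3, 36+0) = 40
v[9] = max(3+40, 10+34, 8+30, …, 36+3, 19+0) = 44
One optimal cutting: 7 + 2 → 34 + 10 = 44.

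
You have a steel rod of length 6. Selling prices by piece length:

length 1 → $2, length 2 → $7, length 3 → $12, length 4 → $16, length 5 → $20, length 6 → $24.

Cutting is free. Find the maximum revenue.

Consider every possible first cut. v[k] is the best of p[i]+v[k−i] over all sellable i≤k.
v[1] = 2
v[2] = 7
v[3] = 12
v[4] = 16
v[5] = 20
v[6] = 24  (first piece 3, then v[3]=12)
One optimal cutting: 3 + 3 → $12 + $12 = $24.

24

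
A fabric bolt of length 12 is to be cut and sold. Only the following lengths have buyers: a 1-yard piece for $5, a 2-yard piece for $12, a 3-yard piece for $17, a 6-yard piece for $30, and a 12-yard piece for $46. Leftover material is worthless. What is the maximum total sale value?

Let r[k] be the best obtainable value from length k. For each k, try every first piece i and keep the best of price[i] + r[k−i].
r[1] = 5
r[2] = max(5+5, 12+0) = 12
r[3] = max(5+12, 12+5, 17+0) = 17
r[4] = max(5+17, 12+12, 17+5) = 24
r[5] = max(5+24, 12+17, 17+12) = 29
r[6] = max(5+29, 12+24, 17+17, 30+0) = 36
r[7] = max(5+36, 12+29, 17+24, 30+5) = 41
r[8] = max(5+41, 12+36, 17+29, 30+12) = 48
r[9] = max(5+48, 12+41, 17+36, 30+17) = 53
r[10] = max(5+53, 12+48, 17+41, 30+24) = 60
r[11] = max(5+60, 12+53, 17+48, 30+29) = 65
r[12] = max(5+65, 12+60, 17+53, 30+36, 46+0) = 72
One optimal cutting: 2 + 2 + 2 + 2 + 2 + 2 → $72.

72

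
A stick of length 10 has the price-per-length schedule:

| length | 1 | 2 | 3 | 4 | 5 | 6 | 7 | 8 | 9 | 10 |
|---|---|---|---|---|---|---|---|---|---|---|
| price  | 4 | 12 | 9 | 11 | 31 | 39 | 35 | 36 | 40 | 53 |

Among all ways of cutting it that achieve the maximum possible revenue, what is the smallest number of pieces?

3

Consider every possible first cut. r[k] is the best of p[i]+r[k−i] over all sellable i≤k.
r[1] = 4
r[2] = 12
r[3] = 16  (first piece 1, then r[2]=12)
r[4] = 24  (first piece 2, then r[2]=12)
r[5] = 31
r[6] = 39
r[7] = 43  (first piece 1, then r[6]=39)
r[8] = 51  (first piece 2, then r[6]=39)
r[9] = 55  (first piece 1, then r[8]=51)
r[10] = 63  (first piece 2, then r[8]=51)
Maximum revenue is $63.
Now minimize piece count subject to staying optimal: for each k, pieces[k] = 1 + min over i with p[i]+r[k−i]=r[k] of pieces[k−i].
pieces[7] = 2
pieces[8] = 2
pieces[9] = 3
pieces[10] = 3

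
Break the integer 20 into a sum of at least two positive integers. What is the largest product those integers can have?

Define prod[k] = max over 1≤i<k of i · max(k−i, prod[k−i]); the inner max lets the remainder stay uncut if that's better.
Small cases: prod[2]=1, prod[3]=2, prod[4]=4, prod[5]=6, prod[6]=9, prod[7]=12, prod[8]=18, prod[9]=27, prod[10]=36, prod[11]=54, prod[12]=81, prod[13]=108.
prod[14] = max(1·108, 2·81, 3·54, …, 12·2, 13·1) = 162
prod[15] = max(1·162, 2·108, 3·81, …, 13·2, 14·1) = 243
prod[16] = max(1·243, 2·162, 3·108, …, 14·2, 15·1) = 324
prod[17] = max(1·324, 2·243, 3·162, …, 15·2, 16·1) = 486
prod[18] = max(1·486, 2·324, 3·243, …, 16·2, 17·1) = 729
prod[19] = max(1·729, 2·486, 3·324, …, 17·2, 18·1) = 972
prod[20] = max(1·972, 2·729, 3·486, …, 18·2, 19·1) = 1458
One optimal split: 3 + 3 + 3 + 3 + 3 + 3 + 2; product 3·3·3·3·3·3·2 = 1458.

1458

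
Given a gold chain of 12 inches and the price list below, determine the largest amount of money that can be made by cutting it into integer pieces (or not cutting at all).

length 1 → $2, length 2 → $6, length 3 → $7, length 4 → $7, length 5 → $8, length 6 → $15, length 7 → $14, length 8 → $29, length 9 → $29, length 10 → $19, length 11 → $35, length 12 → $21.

41

Let R[k] be the best obtainable value from length k. For each k, try every first piece i and keep the best of price[i] + R[k−i].
R[1] = 2
R[2] = max(2+2, 6+0) = 6
R[3] = max(2+6, 6+2, 7+0) = 8
R[4] = max(2+8, 6+6, 7+2, 7+0) = 12
R[5] = max(2+12, 6+8, 7+6, 7+2, 8+0) = 14
R[6] = max(2+14, 6+12, 7+8, 7+6, 8+2, 15+0) = 18
R[7] = max(2+18, 6+14, 7+12, …, 15+2, 14+0) = 20
R[8] = max(2+20, 6+18, 7+14, …, 14+2, 29+0) = 29
R[9] = max(2+29, 6+20, 7+18, …, 29+2, 29+0) = 31
R[10] = max(2+31, 6+29, 7+20, …, 29+2, 19+0) = 35
R[11] = max(2+35, 6+31, 7+29, …, 19+2, 35+0) = 37
R[12] = max(2+37, 6+35, 7+31, …, 35+2, 21+0) = 41
One optimal cutting: 8 + 2 + 2 → $29 + $6 + $6 = $41.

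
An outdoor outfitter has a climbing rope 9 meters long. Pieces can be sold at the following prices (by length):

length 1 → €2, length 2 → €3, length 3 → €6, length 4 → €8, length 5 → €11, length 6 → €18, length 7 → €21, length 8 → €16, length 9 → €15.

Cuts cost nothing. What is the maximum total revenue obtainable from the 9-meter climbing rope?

25

Consider every possible first cut. r[k] is the best of p[i]+r[k−i] over all sellable i≤k.
r[1] = 2
r[2] = max(2+2, 3+0) = 4
r[3] = max(2+4, 3+2, 6+0) = 6
r[4] = max(2+6, 3+4, 6+2, 8+0) = 8
r[5] = max(2+8, 3+6, 6+4, 8+2, 11+0) = 11
r[6] = max(2+11, 3+8, 6+6, 8+4, 11+2, 18+0) = 18
r[7] = max(2+18, 3+11, 6+8, …, 18+2, 21+0) = 21
r[8] = max(2+21, 3+18, 6+11, …, 21+2, 16+0) = 23
r[9] = max(2+23, 3+21, 6+18, …, 16+2, 15+0) = 25
One optimal cutting: 7 + 1 + 1 → €21 + €2 + €2 = €25.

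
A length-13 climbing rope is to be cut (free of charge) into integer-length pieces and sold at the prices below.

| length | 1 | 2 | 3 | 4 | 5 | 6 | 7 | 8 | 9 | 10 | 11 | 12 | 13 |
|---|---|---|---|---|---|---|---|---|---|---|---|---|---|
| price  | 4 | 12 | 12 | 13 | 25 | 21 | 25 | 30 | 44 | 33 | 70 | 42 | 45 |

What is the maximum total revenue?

82

Consider every possible first cut. r[k] is the best of p[i]+r[k−i] over all sellable i≤k.
r[1] = 4
r[2] = max(4+4, 12+0) = 12
r[3] = max(4+12, 12+4, 12+0) = 16
r[4] = max(4+16, 12+12, 12+4, 13+0) = 24
r[5] = max(4+24, 12+16, 12+12, 13+4, 25+0) = 28
r[6] = max(4+28, 12+24, 12+16, 13+12, 25+4, 21+0) = 36
r[7] = max(4+36, 12+28, 12+24, …, 21+4, 25+0) = 40
r[8] = max(4+40, 12+36, 12+28, …, 25+4, 30+0) = 48
r[9] = max(4+48, 12+40, 12+36, …, 30+4, 44+0) = 52
r[10] = max(4+52, 12+48, 12+40, …, 44+4, 33+0) = 60
r[11] = max(4+60, 12+52, 12+48, …, 33+4, 70+0) = 70
r[12] = max(4+70, 12+60, 12+52, …, 70+4, 42+0) = 74
r[13] = max(4+74, 12+70, 12+60, …, 42+4, 45+0) = 82
One optimal cutting: 11 + 2 → €70 + €12 = €82.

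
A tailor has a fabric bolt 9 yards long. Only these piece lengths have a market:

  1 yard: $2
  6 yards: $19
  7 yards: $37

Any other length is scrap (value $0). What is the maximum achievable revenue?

Build best[k] bottom-up: best[k] = max over allowed piece i of (p[i] + best[k−i]).
best[1] = 2
best[2] = 4  (first piece 1, then best[1]=2)
best[3] = 6  (first piece 1, then best[2]=4)
best[4] = 8  (first piece 1, then best[3]=6)
best[5] = 10  (first piece 1, then best[4]=8)
best[6] = max(2+10, 19+0) = 19
best[7] = max(2+19, 19+2, 37+0) = 37
best[8] = max(2+37, 19+4, 37+2) = 39
best[9] = max(2+39, 19+6, 37+4) = 41
One optimal cutting: 7 + 1 + 1 → $41.

41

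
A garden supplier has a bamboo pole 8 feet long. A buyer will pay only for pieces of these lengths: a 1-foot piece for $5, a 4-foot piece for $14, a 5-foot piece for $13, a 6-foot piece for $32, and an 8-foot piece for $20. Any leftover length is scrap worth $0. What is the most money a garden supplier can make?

Consider every possible first cut. best[k] is the best of p[i]+best[k−i] over all sellable i≤k.
best[1] = 5
best[2] = 10  (first piece 1, then best[1]=5)
best[3] = 15  (first piece 1, then best[2]=10)
best[4] = max(5+15, 14+0) = 20
best[5] = max(5+20, 14+5, 13+0) = 25
best[6] = max(5+25, 14+10, 13+5, 32+0) = 32
best[7] = max(5+32, 14+15, 13+10, 32+5) = 37
best[8] = max(5+37, 14+20, 13+15, 32+10, 20+0) = 42
One optimal cutting: 6 + 1 + 1 → $42.

42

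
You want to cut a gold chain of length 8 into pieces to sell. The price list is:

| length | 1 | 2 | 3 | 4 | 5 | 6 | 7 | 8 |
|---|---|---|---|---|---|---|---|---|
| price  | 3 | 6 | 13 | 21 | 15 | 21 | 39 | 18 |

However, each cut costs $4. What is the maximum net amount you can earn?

Consider every possible first cut. v[k] is the best of p[i]+v[k−i] over all sellable i≤k, charging 4 whenever i<k.
v[1] = 3
v[2] = max(3+3-4, 6+0) = 6
v[3] = max(3+6-4, 6+3-4, 13+0) = 13
v[4] = max(3+13-4, 6+6-4, 13+3-4, 21+0) = 21
v[5] = max(3+21-4, 6+13-4, 13+6-4, 21+3-4, 15+0) = 20
v[6] = max(3+20-4, 6+21-4, 13+13-4, 21+6-4, 15+3-4, 21+0) = 23
v[7] = max(3+23-4, 6+20-4, 13+21-4, …, 21+3-4, 39+0) = 39
v[8] = max(3+39-4, 6+23-4, 13+20-4, …, 39+3-4, 18+0) = 38
One optimal plan: pieces 7 + 1 (1 cut) → $42 − $4 = $38.

38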